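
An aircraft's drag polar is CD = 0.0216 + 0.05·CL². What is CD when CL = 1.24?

CD = 0.0985

CD = 0.0216 + 0.05 × 1.24² = 0.0216 + 0.07688 = 0.0985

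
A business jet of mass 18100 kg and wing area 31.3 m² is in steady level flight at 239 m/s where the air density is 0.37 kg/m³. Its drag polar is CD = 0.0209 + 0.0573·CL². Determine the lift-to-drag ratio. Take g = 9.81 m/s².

L/D = 14.3

Weight W = mg = 18100 × 9.81 = 1.7756×10^5 N; in level flight L = W.
q = ½ρv² = ½ × 0.37 × 239² = 10570 Pa.
CL = W/(q·S) = 1.7756×10^5 / (10570 × 31.3) = 0.5368.
CD = 0.0209 + 0.0573 × 0.5368² = 0.03741.
L/D = CL/CD = 0.5368 / 0.03741 = 14.3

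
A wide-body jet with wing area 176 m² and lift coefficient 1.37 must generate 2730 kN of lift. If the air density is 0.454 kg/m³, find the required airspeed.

v = 223 m/s

L = ½ρv²S·CL ⇒ v = √(2L/(ρ·S·CL))
v = √(2 × 2.73×10^6 / (0.454 × 176 × 1.37)) = √49880 = 223 m/s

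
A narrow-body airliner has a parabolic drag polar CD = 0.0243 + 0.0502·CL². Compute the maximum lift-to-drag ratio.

For CD = CD0 + K·CL², (L/D)max occurs at CL* = √(CD0/K) and equals 1/(2√(K·CD0)).
(L/D)max = 1/(2√(0.0502 × 0.0243)) = 1/(2 × 0.03493) = 14.3

(L/D)max = 14.3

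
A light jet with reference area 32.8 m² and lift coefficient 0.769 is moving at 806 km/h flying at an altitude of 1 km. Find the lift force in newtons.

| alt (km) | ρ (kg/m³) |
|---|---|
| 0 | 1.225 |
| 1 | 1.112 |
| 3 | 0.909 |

At 1 km, from the table: ρ = 1.112 kg/m³.
Convert speed: v = 806 km/h ÷ 3.6 = 223.9 m/s.
L = ½ρv²S·CL = ½ × 1.112 × 223.9² × 32.8 × 0.769 = 7.03×10^5 N ≈ 703 kN

L = 7.03×10^5 N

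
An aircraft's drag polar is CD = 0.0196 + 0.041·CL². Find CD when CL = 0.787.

CD = 0.0196 + 0.041 × 0.787² = 0.0196 + 0.02539 = 0.045

CD = 0.045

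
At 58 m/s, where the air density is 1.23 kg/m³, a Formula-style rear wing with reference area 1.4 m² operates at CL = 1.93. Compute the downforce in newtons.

L = 5590 N

L = ½ρv²S·CL = ½ × 1.23 × 58² × 1.4 × 1.93 = 5590 N ≈ 5.59 kN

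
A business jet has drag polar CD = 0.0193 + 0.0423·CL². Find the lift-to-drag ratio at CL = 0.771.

CD = 0.0193 + 0.0423 × 0.771² = 0.04444
L/D = CL/CD = 0.771 / 0.04444 = 17.3

L/D = 17.3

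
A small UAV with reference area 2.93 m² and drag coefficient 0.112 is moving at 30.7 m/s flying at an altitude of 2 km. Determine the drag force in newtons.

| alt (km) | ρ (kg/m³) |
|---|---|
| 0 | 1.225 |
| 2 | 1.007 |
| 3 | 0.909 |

D = 156 N

At 2 km, from the table: ρ = 1.007 kg/m³.
Dynamic pressure q = ½ρv² = ½ × 1.007 × 30.7² = 474.5 Pa.
D = q·S·CD = 474.5 × 2.93 × 0.112 = 156 N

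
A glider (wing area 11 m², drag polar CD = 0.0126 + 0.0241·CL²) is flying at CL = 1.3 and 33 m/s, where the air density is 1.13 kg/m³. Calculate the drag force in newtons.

CD = 0.0126 + 0.0241 × 1.3² = 0.05333
D = ½ρv²S·CD = ½ × 1.13 × 33² × 11 × 0.05333 = 361 N

D = 361 N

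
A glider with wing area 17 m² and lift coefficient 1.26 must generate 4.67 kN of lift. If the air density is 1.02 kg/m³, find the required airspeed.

L = ½ρv²S·CL ⇒ v = √(2L/(ρ·S·CL))
v = √(2 × 4670 / (1.02 × 17 × 1.26)) = √427.5 = 20.7 m/s

v = 20.7 m/s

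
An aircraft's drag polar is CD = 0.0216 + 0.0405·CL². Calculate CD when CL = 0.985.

CD = 0.0609

CD = 0.0216 + 0.0405 × 0.985² = 0.0216 + 0.03929 = 0.0609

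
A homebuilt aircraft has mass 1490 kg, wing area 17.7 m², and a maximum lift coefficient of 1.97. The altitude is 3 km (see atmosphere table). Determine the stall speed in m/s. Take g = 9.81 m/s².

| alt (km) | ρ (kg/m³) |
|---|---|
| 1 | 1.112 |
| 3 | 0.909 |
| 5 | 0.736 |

V_stall = 30.4 m/s

At 3 km, from the table: ρ = 0.909 kg/m³.
Stall occurs when L = W at CL,max. W = mg = 1490 × 9.81 = 14620 N.
V_stall = √(2W/(ρ·S·CL,max)) = √(2 × 14620 / (0.909 × 17.7 × 1.97))
V_stall = √922.3 = 30.4 m/s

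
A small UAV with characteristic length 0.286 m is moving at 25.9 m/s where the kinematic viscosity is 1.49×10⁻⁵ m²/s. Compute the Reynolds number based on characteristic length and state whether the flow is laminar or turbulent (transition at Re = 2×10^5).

Re = 4.97×10^5 (turbulent)

Re = v·c/ν = 25.9 × 0.286 / (1.49×10⁻⁵) = 4.97×10^5
Since 4.97×10^5 > 2×10^5, the flow is turbulent.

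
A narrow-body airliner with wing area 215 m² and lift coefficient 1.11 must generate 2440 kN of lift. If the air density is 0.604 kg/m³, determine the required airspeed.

v = 184 m/s

L = ½ρv²S·CL ⇒ v = √(2L/(ρ·S·CL))
v = √(2 × 2.44×10^6 / (0.604 × 215 × 1.11)) = √33850 = 184 m/s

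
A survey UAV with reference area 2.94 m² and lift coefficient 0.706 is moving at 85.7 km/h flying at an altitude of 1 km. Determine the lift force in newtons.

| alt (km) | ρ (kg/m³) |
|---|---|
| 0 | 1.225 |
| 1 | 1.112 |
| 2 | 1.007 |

L = 654 N

At 1 km, from the table: ρ = 1.112 kg/m³.
Convert speed: v = 85.7 km/h ÷ 3.6 = 23.81 m/s.
Dynamic pressure q = ½ρv² = ½ × 1.112 × 23.81² = 315.1 Pa.
L = q·S·CL = 315.1 × 2.94 × 0.706 = 654 N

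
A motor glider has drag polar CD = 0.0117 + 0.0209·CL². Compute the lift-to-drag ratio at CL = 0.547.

L/D = 30.5

CD = 0.0117 + 0.0209 × 0.547² = 0.01795
L/D = CL/CD = 0.547 / 0.01795 = 30.5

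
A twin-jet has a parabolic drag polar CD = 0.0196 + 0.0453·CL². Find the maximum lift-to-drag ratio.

For CD = CD0 + K·CL², (L/D)max occurs at CL* = √(CD0/K) and equals 1/(2√(K·CD0)).
(L/D)max = 1/(2√(0.0453 × 0.0196)) = 1/(2 × 0.0298) = 16.8

(L/D)max = 16.8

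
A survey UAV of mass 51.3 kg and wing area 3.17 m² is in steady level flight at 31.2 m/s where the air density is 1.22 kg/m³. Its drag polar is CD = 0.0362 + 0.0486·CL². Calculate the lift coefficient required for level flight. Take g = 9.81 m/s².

Weight W = mg = 51.3 × 9.81 = 503.25 N; in level flight L = W.
Dynamic pressure q = 0.5 × 1.22 × 31.2² = 593.8 Pa.
CL = W/(q·S) = 503.25 / (593.8 × 3.17) = 0.2674.

CL = 0.267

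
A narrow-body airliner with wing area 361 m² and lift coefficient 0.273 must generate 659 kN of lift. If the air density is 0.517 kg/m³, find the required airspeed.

L = ½ρv²S·CL ⇒ v = √(2L/(ρ·S·CL))
v = √(2 × 6.59×10^5 / (0.517 × 361 × 0.273)) = √25870 = 161 m/s

v = 161 m/s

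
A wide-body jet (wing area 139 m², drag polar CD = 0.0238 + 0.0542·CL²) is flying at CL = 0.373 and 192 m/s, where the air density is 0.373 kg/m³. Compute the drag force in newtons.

CD = 0.0238 + 0.0542 × 0.373² = 0.03134
D = ½ρv²S·CD = ½ × 0.373 × 192² × 139 × 0.03134 = 30000 N

D = 30000 N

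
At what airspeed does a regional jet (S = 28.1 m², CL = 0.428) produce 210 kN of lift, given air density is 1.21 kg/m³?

v = 170 m/s

L = ½ρv²S·CL ⇒ v = √(2L/(ρ·S·CL))
v = √(2 × 2.1×10^5 / (1.21 × 28.1 × 0.428)) = √28860 = 170 m/s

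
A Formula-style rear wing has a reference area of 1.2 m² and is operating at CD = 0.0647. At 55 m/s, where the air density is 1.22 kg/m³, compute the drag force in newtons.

D = 143 N

D = ½ρv²S·CD = ½ × 1.22 × 55² × 1.2 × 0.0647 = 143 N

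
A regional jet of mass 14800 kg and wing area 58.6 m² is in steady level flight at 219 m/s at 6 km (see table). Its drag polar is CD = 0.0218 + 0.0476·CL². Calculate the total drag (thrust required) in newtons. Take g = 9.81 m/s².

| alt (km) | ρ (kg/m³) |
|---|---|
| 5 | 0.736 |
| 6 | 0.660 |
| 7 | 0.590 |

At 6 km, from the table: ρ = 0.660 kg/m³.
Level flight ⇒ L = W = m·g = 14800 × 9.81 = 1.4519×10^5 N.
Dynamic pressure q = 0.5 × 0.66 × 219² = 15830 Pa.
Required CL = L/(qS) = 1.4519×10^5/(15830·58.6) = 0.1565.
CD = 0.0218 + 0.0476 × 0.1565² = 0.02297.
D = q·S·CD = 15830 × 58.6 × 0.02297 = 21300 N

D = 21300 N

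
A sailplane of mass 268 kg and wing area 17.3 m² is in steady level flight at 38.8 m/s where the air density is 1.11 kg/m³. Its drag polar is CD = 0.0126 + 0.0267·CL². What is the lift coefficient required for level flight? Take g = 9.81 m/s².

Weight W = mg = 268 × 9.81 = 2629.1 N; in level flight L = W.
q = ½ρv² = ½ × 1.11 × 38.8² = 835.5 Pa.
CL = 2W/(ρv²S) = 2×2629.1/(1.11×38.8²×17.3) = 0.1819.

CL = 0.182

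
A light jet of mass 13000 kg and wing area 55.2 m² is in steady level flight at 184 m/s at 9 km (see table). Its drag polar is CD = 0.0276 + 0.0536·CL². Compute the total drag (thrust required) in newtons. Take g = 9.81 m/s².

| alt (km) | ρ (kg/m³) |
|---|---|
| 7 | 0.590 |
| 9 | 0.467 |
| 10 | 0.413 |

D = 14000 N

At 9 km, from the table: ρ = 0.467 kg/m³.
Weight W = mg = 13000 × 9.81 = 1.2753×10^5 N; in level flight L = W.
Dynamic pressure q = 0.5 × 0.467 × 184² = 7905 Pa.
Required CL = L/(qS) = 1.2753×10^5/(7905·55.2) = 0.2922.
CD = 0.0276 + 0.0536 × 0.2922² = 0.03218.
D = q·S·CD = 7905 × 55.2 × 0.03218 = 14040 N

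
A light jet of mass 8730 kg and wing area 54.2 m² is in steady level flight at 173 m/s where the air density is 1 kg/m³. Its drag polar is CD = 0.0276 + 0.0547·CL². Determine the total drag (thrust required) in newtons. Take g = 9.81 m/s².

D = 22900 N

In steady level flight, lift balances weight: W = mg = 8730 × 9.81 = 85641 N.
q = ½ρv² = ½ × 1 × 173² = 14960 Pa.
CL = W/(q·S) = 85641 / (14960 × 54.2) = 0.1056.
CD = 0.0276 + 0.0547 × 0.1056² = 0.02821.
D = q·S·CD = 14960 × 54.2 × 0.02821 = 22880 N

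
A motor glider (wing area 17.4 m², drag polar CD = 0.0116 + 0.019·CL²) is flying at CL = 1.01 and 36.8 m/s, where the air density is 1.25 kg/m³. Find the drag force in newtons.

CD = 0.0116 + 0.019 × 1.01² = 0.03098
D = ½ρv²S·CD = ½ × 1.25 × 36.8² × 17.4 × 0.03098 = 456 N

D = 456 N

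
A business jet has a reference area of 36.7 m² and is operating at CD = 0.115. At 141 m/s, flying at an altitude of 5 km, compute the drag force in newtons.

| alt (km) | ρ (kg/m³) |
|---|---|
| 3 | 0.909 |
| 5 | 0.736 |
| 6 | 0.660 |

At 5 km, from the table: ρ = 0.736 kg/m³.
D = ½ρv²S·CD = ½ × 0.736 × 141² × 36.7 × 0.115 = 30900 N ≈ 30.9 kN

D = 30900 N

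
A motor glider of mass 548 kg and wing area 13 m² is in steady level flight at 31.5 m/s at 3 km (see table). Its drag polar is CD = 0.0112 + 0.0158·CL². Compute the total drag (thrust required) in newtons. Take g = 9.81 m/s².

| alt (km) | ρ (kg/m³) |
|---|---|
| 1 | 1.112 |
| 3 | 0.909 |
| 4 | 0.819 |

D = 144 N

At 3 km, from the table: ρ = 0.909 kg/m³.
In steady level flight, lift balances weight: W = mg = 548 × 9.81 = 5375.9 N.
Dynamic pressure q = 0.5 × 0.909 × 31.5² = 451 Pa.
CL = W/(q·S) = 5375.9 / (451 × 13) = 0.917.
CD = 0.0112 + 0.0158 × 0.917² = 0.02448.
D = q·S·CD = 451 × 13 × 0.02448 = 143.5 N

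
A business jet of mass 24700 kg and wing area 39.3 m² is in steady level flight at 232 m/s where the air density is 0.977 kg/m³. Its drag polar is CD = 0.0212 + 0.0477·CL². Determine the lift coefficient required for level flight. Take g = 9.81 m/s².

CL = 0.234

Weight W = mg = 24700 × 9.81 = 2.4231×10^5 N; in level flight L = W.
q = ½ρv² = ½ × 0.977 × 232² = 26290 Pa.
CL = 2W/(ρv²S) = 2×2.4231×10^5/(0.977×232²×39.3) = 0.2345.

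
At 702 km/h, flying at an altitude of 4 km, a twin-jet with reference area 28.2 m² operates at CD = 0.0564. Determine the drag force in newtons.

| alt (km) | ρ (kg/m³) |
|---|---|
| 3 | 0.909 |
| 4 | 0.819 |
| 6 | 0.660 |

At 4 km, from the table: ρ = 0.819 kg/m³.
Convert speed: v = 702 km/h ÷ 3.6 = 195 m/s.
D = ½ρv²S·CD = ½ × 0.819 × 195² × 28.2 × 0.0564 = 24800 N ≈ 24.8 kN

D = 24800 N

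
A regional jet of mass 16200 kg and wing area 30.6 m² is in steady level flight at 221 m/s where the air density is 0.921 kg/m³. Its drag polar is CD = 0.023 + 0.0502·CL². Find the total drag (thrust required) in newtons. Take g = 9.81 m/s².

In steady level flight, lift balances weight: W = mg = 16200 × 9.81 = 1.5892×10^5 N.
Dynamic pressure q = 0.5 × 0.921 × 221² = 22490 Pa.
Required CL = L/(qS) = 1.5892×10^5/(22490·30.6) = 0.2309.
CD = 0.023 + 0.0502 × 0.2309² = 0.02568.
D = q·S·CD = 22490 × 30.6 × 0.02568 = 17670 N

D = 17700 N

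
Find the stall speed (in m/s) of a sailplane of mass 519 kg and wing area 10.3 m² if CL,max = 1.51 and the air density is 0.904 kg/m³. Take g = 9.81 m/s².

V_stall = 26.9 m/s

Stall occurs when L = W at CL,max. W = mg = 519 × 9.81 = 5091 N.
V_stall = √(2W/(ρ·S·CL,max)) = √(2 × 5091 / (0.904 × 10.3 × 1.51))
V_stall = √724.2 = 26.9 m/s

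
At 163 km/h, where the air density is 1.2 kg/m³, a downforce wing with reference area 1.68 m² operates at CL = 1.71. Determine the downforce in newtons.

Convert speed: v = 163 km/h ÷ 3.6 = 45.28 m/s.
L = ½ρv²S·CL = ½ × 1.2 × 45.28² × 1.68 × 1.71 = 3530 N

L = 3530 N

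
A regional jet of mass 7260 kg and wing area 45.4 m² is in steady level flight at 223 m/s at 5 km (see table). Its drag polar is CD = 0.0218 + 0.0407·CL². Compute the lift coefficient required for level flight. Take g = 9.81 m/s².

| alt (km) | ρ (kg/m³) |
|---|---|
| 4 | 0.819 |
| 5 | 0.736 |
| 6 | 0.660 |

CL = 0.0857

At 5 km, from the table: ρ = 0.736 kg/m³.
In steady level flight, lift balances weight: W = mg = 7260 × 9.81 = 71221 N.
q = ½ρv² = ½ × 0.736 × 223² = 18300 Pa.
CL = W/(q·S) = 71221 / (18300 × 45.4) = 0.08572.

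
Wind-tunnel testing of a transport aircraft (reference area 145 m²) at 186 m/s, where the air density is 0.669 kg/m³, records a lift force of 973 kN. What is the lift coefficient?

From L = ½ρv²S·CL, rearranging gives CL = 2L/(ρv²S).
CL = 2 × 9.73×10^5 / (0.669 × 186² × 145) = 0.58

CL = 0.58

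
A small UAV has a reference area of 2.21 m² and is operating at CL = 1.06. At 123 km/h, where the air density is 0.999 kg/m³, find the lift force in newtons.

Convert speed: v = 123 km/h ÷ 3.6 = 34.17 m/s.
Dynamic pressure q = ½ρv² = ½ × 0.999 × 34.17² = 583.1 Pa.
L = q·S·CL = 583.1 × 2.21 × 1.06 = 1370 N

L = 1370 N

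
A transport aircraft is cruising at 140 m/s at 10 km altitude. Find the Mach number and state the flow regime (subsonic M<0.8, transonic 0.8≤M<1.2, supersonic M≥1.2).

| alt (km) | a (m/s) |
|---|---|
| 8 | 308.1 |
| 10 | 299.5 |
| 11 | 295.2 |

M = 0.467 (subsonic)

At 10 km, from the table: a = 299.5 m/s.
M = v/a = 140 / 299.5 = 0.467
M = 0.467 → subsonic.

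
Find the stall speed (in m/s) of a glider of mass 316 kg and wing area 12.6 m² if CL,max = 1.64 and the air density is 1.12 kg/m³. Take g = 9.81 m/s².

At stall, lift equals weight: L = W = m·g = 316 × 9.81 = 3100 N.
V_stall = √(2W/(ρ·S·CL,max)) = √(2 × 3100 / (1.12 × 12.6 × 1.64))
V_stall = √267.9 = 16.4 m/s

V_stall = 16.4 m/s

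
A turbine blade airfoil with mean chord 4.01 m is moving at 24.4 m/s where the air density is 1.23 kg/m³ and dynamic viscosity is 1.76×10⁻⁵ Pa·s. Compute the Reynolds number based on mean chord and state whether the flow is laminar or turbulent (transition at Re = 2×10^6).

Re = ρ·v·c/μ = 1.23 × 24.4 × 4.01 / (1.76×10⁻⁵) = 6.84×10^6
Since 6.84×10^6 > 2×10^6, the flow is turbulent.

Re = 6.84×10^6 (turbulent)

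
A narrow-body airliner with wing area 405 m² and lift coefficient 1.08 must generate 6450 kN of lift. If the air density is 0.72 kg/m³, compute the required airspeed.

v = 202 m/s

L = ½ρv²S·CL ⇒ v = √(2L/(ρ·S·CL))
v = √(2 × 6.45×10^6 / (0.72 × 405 × 1.08)) = √40960 = 202 m/s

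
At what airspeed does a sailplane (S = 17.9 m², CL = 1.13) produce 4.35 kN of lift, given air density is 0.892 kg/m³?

L = ½ρv²S·CL ⇒ v = √(2L/(ρ·S·CL))
v = √(2 × 4350 / (0.892 × 17.9 × 1.13)) = √482.2 = 22 m/s

v = 22 m/s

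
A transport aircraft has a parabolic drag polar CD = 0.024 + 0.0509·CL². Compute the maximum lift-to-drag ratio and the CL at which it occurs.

(L/D)max = 14.3, at CL = 0.687

For CD = CD0 + K·CL², (L/D)max occurs at CL* = √(CD0/K) and equals 1/(2√(K·CD0)).
(L/D)max = 1/(2√(0.0509 × 0.024)) = 1/(2 × 0.03495) = 14.3
CL* = √(0.024/0.0509) = 0.687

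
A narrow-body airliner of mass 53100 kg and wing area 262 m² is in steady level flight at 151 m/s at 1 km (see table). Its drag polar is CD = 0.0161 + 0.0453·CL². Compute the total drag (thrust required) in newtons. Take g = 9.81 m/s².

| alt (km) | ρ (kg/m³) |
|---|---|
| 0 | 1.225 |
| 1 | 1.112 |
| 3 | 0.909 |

At 1 km, from the table: ρ = 1.112 kg/m³.
Level flight ⇒ L = W = m·g = 53100 × 9.81 = 5.2091×10^5 N.
q = ½ρv² = ½ × 1.112 × 151² = 12680 Pa.
CL = W/(q·S) = 5.2091×10^5 / (12680 × 262) = 0.1568.
CD = 0.0161 + 0.0453 × 0.1568² = 0.01721.
D = q·S·CD = 12680 × 262 × 0.01721 = 57180 N

D = 57200 N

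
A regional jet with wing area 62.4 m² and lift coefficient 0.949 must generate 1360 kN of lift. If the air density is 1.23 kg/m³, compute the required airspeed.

L = ½ρv²S·CL ⇒ v = √(2L/(ρ·S·CL))
v = √(2 × 1.36×10^6 / (1.23 × 62.4 × 0.949)) = √37340 = 193 m/s

v = 193 m/s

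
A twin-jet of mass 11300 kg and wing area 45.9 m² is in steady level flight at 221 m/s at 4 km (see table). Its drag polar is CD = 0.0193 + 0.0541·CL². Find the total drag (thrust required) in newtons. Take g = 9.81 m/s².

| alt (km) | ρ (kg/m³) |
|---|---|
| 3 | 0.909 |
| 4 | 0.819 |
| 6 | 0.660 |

At 4 km, from the table: ρ = 0.819 kg/m³.
In steady level flight, lift balances weight: W = mg = 11300 × 9.81 = 1.1085×10^5 N.
Dynamic pressure q = 0.5 × 0.819 × 221² = 20000 Pa.
CL = 2W/(ρv²S) = 2×1.1085×10^5/(0.819×221²×45.9) = 0.1208.
CD = 0.0193 + 0.0541 × 0.1208² = 0.02009.
D = q·S·CD = 20000 × 45.9 × 0.02009 = 18440 N

D = 18400 N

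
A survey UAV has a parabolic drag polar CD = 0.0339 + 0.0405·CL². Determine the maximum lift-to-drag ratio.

(L/D)max = 13.5

For CD = CD0 + K·CL², (L/D)max occurs at CL* = √(CD0/K) and equals 1/(2√(K·CD0)).
(L/D)max = 1/(2√(0.0405 × 0.0339)) = 1/(2 × 0.03705) = 13.5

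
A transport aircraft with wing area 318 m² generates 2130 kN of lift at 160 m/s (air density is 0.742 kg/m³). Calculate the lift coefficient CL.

From L = ½ρv²S·CL, rearranging gives CL = 2L/(ρv²S).
CL = 2 × 2.13×10^6 / (0.742 × 160² × 318) = 0.705

CL = 0.705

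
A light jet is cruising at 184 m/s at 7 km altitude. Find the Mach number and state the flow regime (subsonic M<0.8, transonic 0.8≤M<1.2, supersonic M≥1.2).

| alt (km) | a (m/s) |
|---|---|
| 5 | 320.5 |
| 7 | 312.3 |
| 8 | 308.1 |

M = 0.589 (subsonic)

At 7 km, from the table: a = 312.3 m/s.
M = v/a = 184 / 312.3 = 0.589
M = 0.589 → subsonic.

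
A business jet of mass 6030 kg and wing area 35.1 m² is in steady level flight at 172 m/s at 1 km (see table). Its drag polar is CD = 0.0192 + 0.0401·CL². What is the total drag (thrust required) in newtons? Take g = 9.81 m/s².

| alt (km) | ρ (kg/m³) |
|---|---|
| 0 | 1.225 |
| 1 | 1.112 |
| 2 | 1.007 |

D = 11300 N

At 1 km, from the table: ρ = 1.112 kg/m³.
Level flight ⇒ L = W = m·g = 6030 × 9.81 = 59154 N.
Dynamic pressure q = 0.5 × 1.112 × 172² = 16450 Pa.
CL = W/(q·S) = 59154 / (16450 × 35.1) = 0.1025.
CD = 0.0192 + 0.0401 × 0.1025² = 0.01962.
D = q·S·CD = 16450 × 35.1 × 0.01962 = 11330 N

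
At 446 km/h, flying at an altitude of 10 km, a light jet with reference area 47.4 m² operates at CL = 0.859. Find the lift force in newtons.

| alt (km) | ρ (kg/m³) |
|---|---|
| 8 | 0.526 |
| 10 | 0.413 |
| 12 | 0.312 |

At 10 km, from the table: ρ = 0.413 kg/m³.
Convert speed: v = 446 km/h ÷ 3.6 = 123.9 m/s.
Dynamic pressure q = ½ρv² = ½ × 0.413 × 123.9² = 3169 Pa.
L = q·S·CL = 3169 × 47.4 × 0.859 = 1.29×10^5 N ≈ 129 kN

L = 1.29×10^5 N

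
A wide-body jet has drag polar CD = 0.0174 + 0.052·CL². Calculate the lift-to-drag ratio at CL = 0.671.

CD = 0.0174 + 0.052 × 0.671² = 0.04081
L/D = CL/CD = 0.671 / 0.04081 = 16.4

L/D = 16.4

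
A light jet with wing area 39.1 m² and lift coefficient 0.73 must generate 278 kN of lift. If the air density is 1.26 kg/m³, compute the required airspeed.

v = 124 m/s

L = ½ρv²S·CL ⇒ v = √(2L/(ρ·S·CL))
v = √(2 × 2.78×10^5 / (1.26 × 39.1 × 0.73)) = √15460 = 124 m/s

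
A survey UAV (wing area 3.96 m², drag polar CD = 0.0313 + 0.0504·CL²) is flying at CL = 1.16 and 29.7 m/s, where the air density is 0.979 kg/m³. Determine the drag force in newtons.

D = 169 N

CD = 0.0313 + 0.0504 × 1.16² = 0.09912
D = ½ρv²S·CD = ½ × 0.979 × 29.7² × 3.96 × 0.09912 = 169 N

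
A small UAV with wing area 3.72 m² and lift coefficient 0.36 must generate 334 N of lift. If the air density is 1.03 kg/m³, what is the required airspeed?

L = ½ρv²S·CL ⇒ v = √(2L/(ρ·S·CL))
v = √(2 × 334 / (1.03 × 3.72 × 0.36)) = √484.3 = 22 m/s

v = 22 m/s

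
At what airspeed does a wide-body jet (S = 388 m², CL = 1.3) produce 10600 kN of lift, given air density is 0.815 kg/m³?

L = ½ρv²S·CL ⇒ v = √(2L/(ρ·S·CL))
v = √(2 × 1.06×10^7 / (0.815 × 388 × 1.3)) = √51570 = 227 m/s

v = 227 m/s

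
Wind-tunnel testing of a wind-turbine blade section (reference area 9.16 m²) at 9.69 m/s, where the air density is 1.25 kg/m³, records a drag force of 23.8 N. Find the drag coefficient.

From D = ½ρv²S·CD, rearranging gives CD = 2D/(ρv²S).
CD = 2 × 23.8 / (1.25 × 9.69² × 9.16) = 0.0443

CD = 0.0443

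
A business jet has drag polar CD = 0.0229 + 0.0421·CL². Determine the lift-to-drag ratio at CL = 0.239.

CD = 0.0229 + 0.0421 × 0.239² = 0.0253
L/D = CL/CD = 0.239 / 0.0253 = 9.44

L/D = 9.44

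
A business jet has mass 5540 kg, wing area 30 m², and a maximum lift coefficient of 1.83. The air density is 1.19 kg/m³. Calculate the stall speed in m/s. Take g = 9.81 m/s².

V_stall = 40.8 m/s

At stall, lift equals weight: L = W = m·g = 5540 × 9.81 = 54350 N.
V_stall = √(2W/(ρ·S·CL,max)) = √(2 × 54350 / (1.19 × 30 × 1.83))
V_stall = √1664 = 40.8 m/s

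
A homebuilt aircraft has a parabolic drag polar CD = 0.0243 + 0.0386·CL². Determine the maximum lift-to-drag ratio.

For CD = CD0 + K·CL², (L/D)max occurs at CL* = √(CD0/K) and equals 1/(2√(K·CD0)).
(L/D)max = 1/(2√(0.0386 × 0.0243)) = 1/(2 × 0.03063) = 16.3

(L/D)max = 16.3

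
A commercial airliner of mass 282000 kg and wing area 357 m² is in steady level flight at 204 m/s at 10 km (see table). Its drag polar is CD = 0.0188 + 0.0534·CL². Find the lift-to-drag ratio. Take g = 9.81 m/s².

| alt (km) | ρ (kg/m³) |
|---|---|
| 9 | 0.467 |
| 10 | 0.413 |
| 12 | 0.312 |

L/D = 14.5

At 10 km, from the table: ρ = 0.413 kg/m³.
In steady level flight, lift balances weight: W = mg = 282000 × 9.81 = 2.7664×10^6 N.
Dynamic pressure q = 0.5 × 0.413 × 204² = 8594 Pa.
CL = 2W/(ρv²S) = 2×2.7664×10^6/(0.413×204²×357) = 0.9017.
CD = 0.0188 + 0.0534 × 0.9017² = 0.06222.
L/D = CL/CD = 0.9017 / 0.06222 = 14.5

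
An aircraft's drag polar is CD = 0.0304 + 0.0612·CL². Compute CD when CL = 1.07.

CD = 0.1

CD = 0.0304 + 0.0612 × 1.07² = 0.0304 + 0.07007 = 0.1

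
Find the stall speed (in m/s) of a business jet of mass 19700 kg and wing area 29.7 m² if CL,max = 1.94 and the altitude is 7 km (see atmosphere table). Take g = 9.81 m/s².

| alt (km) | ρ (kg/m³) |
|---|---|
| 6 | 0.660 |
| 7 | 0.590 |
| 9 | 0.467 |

At 7 km, from the table: ρ = 0.590 kg/m³.
Weight W = mg = 19700 × 9.81 = 1.933×10^5 N.
From L = ½ρV²S·CL,max = W: V_stall = √(2W/(ρSCL,max)) = √(2·1.933×10^5/(0.59·29.7·1.94))
V_stall = √11370 = 107 m/s

V_stall = 107 m/s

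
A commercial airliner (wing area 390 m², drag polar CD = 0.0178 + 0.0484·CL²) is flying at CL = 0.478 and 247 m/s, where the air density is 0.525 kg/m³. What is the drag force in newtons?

D = 1.8×10^5 N

CD = 0.0178 + 0.0484 × 0.478² = 0.02886
D = ½ρv²S·CD = ½ × 0.525 × 247² × 390 × 0.02886 = 1.8×10^5 N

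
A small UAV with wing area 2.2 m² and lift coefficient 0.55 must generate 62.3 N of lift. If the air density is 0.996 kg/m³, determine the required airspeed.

v = 10.2 m/s

L = ½ρv²S·CL ⇒ v = √(2L/(ρ·S·CL))
v = √(2 × 62.3 / (0.996 × 2.2 × 0.55)) = √103.4 = 10.2 m/s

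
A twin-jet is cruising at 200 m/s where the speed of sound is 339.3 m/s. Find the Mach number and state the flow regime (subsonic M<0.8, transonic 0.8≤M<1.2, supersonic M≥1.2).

M = 0.589 (subsonic)

M = v/a = 200 / 339.3 = 0.589
M = 0.589 → subsonic.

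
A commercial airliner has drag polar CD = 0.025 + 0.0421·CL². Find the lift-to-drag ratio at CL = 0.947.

CD = 0.025 + 0.0421 × 0.947² = 0.06276
L/D = CL/CD = 0.947 / 0.06276 = 15.1

L/D = 15.1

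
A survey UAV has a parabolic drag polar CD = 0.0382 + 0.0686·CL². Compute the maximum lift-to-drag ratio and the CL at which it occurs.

For CD = CD0 + K·CL², (L/D)max occurs at CL* = √(CD0/K) and equals 1/(2√(K·CD0)).
(L/D)max = 1/(2√(0.0686 × 0.0382)) = 1/(2 × 0.05119) = 9.77
CL* = √(0.0382/0.0686) = 0.746

(L/D)max = 9.77, at CL = 0.746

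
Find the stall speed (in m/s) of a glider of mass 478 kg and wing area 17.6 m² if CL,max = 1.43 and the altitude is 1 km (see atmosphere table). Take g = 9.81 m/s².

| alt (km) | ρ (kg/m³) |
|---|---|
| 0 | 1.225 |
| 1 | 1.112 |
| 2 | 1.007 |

V_stall = 18.3 m/s

At 1 km, from the table: ρ = 1.112 kg/m³.
At stall, lift equals weight: L = W = m·g = 478 × 9.81 = 4689 N.
From L = ½ρV²S·CL,max = W: V_stall = √(2W/(ρSCL,max)) = √(2·4689/(1.112·17.6·1.43))
V_stall = √335.1 = 18.3 m/s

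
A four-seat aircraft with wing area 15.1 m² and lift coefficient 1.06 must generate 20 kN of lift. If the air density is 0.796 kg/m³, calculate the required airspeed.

L = ½ρv²S·CL ⇒ v = √(2L/(ρ·S·CL))
v = √(2 × 20000 / (0.796 × 15.1 × 1.06)) = √3140 = 56 m/s

v = 56 m/s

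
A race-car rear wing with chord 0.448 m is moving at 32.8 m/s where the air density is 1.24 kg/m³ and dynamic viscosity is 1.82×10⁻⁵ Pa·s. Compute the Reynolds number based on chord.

Re = 1×10^6

Re = ρ·v·c/μ = 1.24 × 32.8 × 0.448 / (1.82×10⁻⁵) = 1×10^6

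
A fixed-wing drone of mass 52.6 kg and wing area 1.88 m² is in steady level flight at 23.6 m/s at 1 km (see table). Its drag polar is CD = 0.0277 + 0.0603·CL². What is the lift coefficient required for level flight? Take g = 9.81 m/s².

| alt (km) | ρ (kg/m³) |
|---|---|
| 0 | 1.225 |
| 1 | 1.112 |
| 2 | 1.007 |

At 1 km, from the table: ρ = 1.112 kg/m³.
Weight W = mg = 52.6 × 9.81 = 516.01 N; in level flight L = W.
Dynamic pressure q = 0.5 × 1.112 × 23.6² = 309.7 Pa.
CL = W/(q·S) = 516.01 / (309.7 × 1.88) = 0.8863.

CL = 0.886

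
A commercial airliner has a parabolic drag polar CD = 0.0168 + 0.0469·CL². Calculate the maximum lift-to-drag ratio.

(L/D)max = 17.8

For CD = CD0 + K·CL², (L/D)max occurs at CL* = √(CD0/K) and equals 1/(2√(K·CD0)).
(L/D)max = 1/(2√(0.0469 × 0.0168)) = 1/(2 × 0.02807) = 17.8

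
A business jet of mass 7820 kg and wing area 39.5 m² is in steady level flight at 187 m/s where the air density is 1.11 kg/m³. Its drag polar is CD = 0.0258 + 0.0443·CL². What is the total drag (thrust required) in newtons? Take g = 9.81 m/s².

D = 20100 N

Level flight ⇒ L = W = m·g = 7820 × 9.81 = 76714 N.
Dynamic pressure q = 0.5 × 1.11 × 187² = 19410 Pa.
Required CL = L/(qS) = 76714/(19410·39.5) = 0.1001.
CD = 0.0258 + 0.0443 × 0.1001² = 0.02624.
D = q·S·CD = 19410 × 39.5 × 0.02624 = 20120 N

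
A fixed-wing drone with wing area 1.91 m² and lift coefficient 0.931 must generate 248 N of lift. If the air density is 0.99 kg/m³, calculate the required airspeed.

L = ½ρv²S·CL ⇒ v = √(2L/(ρ·S·CL))
v = √(2 × 248 / (0.99 × 1.91 × 0.931)) = √281.7 = 16.8 m/s

v = 16.8 m/s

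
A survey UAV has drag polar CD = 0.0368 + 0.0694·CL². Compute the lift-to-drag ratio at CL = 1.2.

L/D = 8.78

CD = 0.0368 + 0.0694 × 1.2² = 0.1367
L/D = CL/CD = 1.2 / 0.1367 = 8.78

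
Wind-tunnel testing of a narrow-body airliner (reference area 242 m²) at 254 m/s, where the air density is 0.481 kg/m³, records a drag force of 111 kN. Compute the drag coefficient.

CD = 0.0296

From D = ½ρv²S·CD, rearranging gives CD = 2D/(ρv²S).
CD = 2 × 1.11×10^5 / (0.481 × 254² × 242) = 0.0296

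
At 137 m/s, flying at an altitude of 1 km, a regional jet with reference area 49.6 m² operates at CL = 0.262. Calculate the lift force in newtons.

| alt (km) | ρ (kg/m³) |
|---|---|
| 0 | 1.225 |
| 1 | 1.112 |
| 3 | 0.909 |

L = 1.36×10^5 N

At 1 km, from the table: ρ = 1.112 kg/m³.
L = ½ρv²S·CL = ½ × 1.112 × 137² × 49.6 × 0.262 = 1.36×10^5 N ≈ 136 kN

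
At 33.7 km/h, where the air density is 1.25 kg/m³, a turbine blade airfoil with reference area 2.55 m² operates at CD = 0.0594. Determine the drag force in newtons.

Convert speed: v = 33.7 km/h ÷ 3.6 = 9.361 m/s.
Dynamic pressure q = ½ρv² = ½ × 1.25 × 9.361² = 54.77 Pa.
D = q·S·CD = 54.77 × 2.55 × 0.0594 = 8.3 N

D = 8.3 N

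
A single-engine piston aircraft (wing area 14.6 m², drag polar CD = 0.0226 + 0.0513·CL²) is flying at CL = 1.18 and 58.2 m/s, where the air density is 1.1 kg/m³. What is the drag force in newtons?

D = 2560 N

CD = 0.0226 + 0.0513 × 1.18² = 0.09403
D = ½ρv²S·CD = ½ × 1.1 × 58.2² × 14.6 × 0.09403 = 2560 N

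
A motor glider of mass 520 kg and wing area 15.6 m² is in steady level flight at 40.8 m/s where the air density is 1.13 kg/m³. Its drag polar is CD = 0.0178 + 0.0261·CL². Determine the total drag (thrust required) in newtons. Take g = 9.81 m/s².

D = 307 N

In steady level flight, lift balances weight: W = mg = 520 × 9.81 = 5101.2 N.
q = ½ρv² = ½ × 1.13 × 40.8² = 940.5 Pa.
CL = 2W/(ρv²S) = 2×5101.2/(1.13×40.8²×15.6) = 0.3477.
CD = 0.0178 + 0.0261 × 0.3477² = 0.02095.
D = q·S·CD = 940.5 × 15.6 × 0.02095 = 307.5 N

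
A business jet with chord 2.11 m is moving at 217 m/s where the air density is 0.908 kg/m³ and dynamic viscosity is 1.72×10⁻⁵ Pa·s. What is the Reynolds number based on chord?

Re = 2.42×10^7

Re = ρ·v·c/μ = 0.908 × 217 × 2.11 / (1.72×10⁻⁵) = 2.42×10^7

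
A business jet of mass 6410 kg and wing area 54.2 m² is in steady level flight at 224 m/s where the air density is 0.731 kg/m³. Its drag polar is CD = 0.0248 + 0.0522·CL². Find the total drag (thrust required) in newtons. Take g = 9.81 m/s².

D = 24900 N

Weight W = mg = 6410 × 9.81 = 62882 N; in level flight L = W.
q = ½ρv² = ½ × 0.731 × 224² = 18340 Pa.
Required CL = L/(qS) = 62882/(18340·54.2) = 0.06326.
CD = 0.0248 + 0.0522 × 0.06326² = 0.02501.
D = q·S·CD = 18340 × 54.2 × 0.02501 = 24860 N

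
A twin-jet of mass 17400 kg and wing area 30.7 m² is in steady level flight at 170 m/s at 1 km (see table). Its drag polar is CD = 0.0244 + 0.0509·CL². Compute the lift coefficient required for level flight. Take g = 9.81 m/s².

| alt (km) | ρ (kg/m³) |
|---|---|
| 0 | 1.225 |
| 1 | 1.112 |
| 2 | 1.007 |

CL = 0.346

At 1 km, from the table: ρ = 1.112 kg/m³.
Weight W = mg = 17400 × 9.81 = 1.7069×10^5 N; in level flight L = W.
Dynamic pressure q = 0.5 × 1.112 × 170² = 16070 Pa.
Required CL = L/(qS) = 1.7069×10^5/(16070·30.7) = 0.346.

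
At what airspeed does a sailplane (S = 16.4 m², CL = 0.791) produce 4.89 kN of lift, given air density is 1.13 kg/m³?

v = 25.8 m/s

L = ½ρv²S·CL ⇒ v = √(2L/(ρ·S·CL))
v = √(2 × 4890 / (1.13 × 16.4 × 0.791)) = √667.2 = 25.8 m/s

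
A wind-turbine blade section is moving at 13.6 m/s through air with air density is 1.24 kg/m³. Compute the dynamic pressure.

q = 115 Pa

q = ½ρv² = ½ × 1.24 × 13.6² = 115 Pa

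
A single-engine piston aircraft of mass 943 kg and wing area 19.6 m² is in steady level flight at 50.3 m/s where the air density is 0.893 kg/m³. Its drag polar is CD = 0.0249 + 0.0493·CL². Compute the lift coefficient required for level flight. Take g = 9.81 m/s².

Weight W = mg = 943 × 9.81 = 9250.8 N; in level flight L = W.
q = ½ρv² = ½ × 0.893 × 50.3² = 1130 Pa.
CL = 2W/(ρv²S) = 2×9250.8/(0.893×50.3²×19.6) = 0.4178.

CL = 0.418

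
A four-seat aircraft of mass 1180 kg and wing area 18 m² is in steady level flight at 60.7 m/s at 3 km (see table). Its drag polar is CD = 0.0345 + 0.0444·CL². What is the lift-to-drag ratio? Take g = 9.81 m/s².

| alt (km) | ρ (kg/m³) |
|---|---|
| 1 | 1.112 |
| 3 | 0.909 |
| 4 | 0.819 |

L/D = 9.36

At 3 km, from the table: ρ = 0.909 kg/m³.
Weight W = mg = 1180 × 9.81 = 11576 N; in level flight L = W.
q = ½ρv² = ½ × 0.909 × 60.7² = 1675 Pa.
CL = W/(q·S) = 11576 / (1675 × 18) = 0.384.
CD = 0.0345 + 0.0444 × 0.384² = 0.04105.
L/D = CL/CD = 0.384 / 0.04105 = 9.36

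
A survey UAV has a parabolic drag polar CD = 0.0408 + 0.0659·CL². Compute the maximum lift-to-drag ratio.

For CD = CD0 + K·CL², (L/D)max occurs at CL* = √(CD0/K) and equals 1/(2√(K·CD0)).
(L/D)max = 1/(2√(0.0659 × 0.0408)) = 1/(2 × 0.05185) = 9.64

(L/D)max = 9.64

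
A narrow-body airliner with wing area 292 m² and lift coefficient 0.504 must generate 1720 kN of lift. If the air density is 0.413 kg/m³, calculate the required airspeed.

L = ½ρv²S·CL ⇒ v = √(2L/(ρ·S·CL))
v = √(2 × 1.72×10^6 / (0.413 × 292 × 0.504)) = √56600 = 238 m/s

v = 238 m/s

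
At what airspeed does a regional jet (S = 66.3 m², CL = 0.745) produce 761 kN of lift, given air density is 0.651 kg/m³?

L = ½ρv²S·CL ⇒ v = √(2L/(ρ·S·CL))
v = √(2 × 7.61×10^5 / (0.651 × 66.3 × 0.745)) = √47330 = 218 m/s

v = 218 m/s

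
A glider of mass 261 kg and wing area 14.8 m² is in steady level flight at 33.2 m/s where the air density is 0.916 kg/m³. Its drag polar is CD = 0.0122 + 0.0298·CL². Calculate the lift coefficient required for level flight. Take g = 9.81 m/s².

CL = 0.343

Weight W = mg = 261 × 9.81 = 2560.4 N; in level flight L = W.
Dynamic pressure q = 0.5 × 0.916 × 33.2² = 504.8 Pa.
Required CL = L/(qS) = 2560.4/(504.8·14.8) = 0.3427.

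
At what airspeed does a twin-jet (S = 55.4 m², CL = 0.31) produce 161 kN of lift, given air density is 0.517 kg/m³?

L = ½ρv²S·CL ⇒ v = √(2L/(ρ·S·CL))
v = √(2 × 1.61×10^5 / (0.517 × 55.4 × 0.31)) = √36270 = 190 m/s

v = 190 m/s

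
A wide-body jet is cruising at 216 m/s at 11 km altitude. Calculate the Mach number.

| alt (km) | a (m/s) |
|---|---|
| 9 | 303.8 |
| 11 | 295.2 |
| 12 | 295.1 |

At 11 km, from the table: a = 295.2 m/s.
M = v/a = 216 / 295.2 = 0.732

M = 0.732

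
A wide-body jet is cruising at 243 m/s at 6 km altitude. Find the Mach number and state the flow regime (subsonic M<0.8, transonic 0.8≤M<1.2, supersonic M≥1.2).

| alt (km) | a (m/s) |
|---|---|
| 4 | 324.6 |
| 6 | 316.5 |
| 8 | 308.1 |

M = 0.768 (subsonic)

At 6 km, from the table: a = 316.5 m/s.
M = v/a = 243 / 316.5 = 0.768
M = 0.768 → subsonic.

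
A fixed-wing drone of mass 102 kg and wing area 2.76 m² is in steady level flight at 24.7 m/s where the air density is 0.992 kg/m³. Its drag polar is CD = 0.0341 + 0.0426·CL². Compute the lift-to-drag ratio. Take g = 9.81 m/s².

Weight W = mg = 102 × 9.81 = 1000.6 N; in level flight L = W.
Dynamic pressure q = 0.5 × 0.992 × 24.7² = 302.6 Pa.
CL = 2W/(ρv²S) = 2×1000.6/(0.992×24.7²×2.76) = 1.198.
CD = 0.0341 + 0.0426 × 1.198² = 0.09525.
L/D = CL/CD = 1.198 / 0.09525 = 12.6

L/D = 12.6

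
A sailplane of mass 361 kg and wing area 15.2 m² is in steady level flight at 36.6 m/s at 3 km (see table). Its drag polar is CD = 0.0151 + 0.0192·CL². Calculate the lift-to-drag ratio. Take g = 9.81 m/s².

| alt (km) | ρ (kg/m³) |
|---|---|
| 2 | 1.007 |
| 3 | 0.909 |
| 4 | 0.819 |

L/D = 21.4

At 3 km, from the table: ρ = 0.909 kg/m³.
In steady level flight, lift balances weight: W = mg = 361 × 9.81 = 3541.4 N.
Dynamic pressure q = 0.5 × 0.909 × 36.6² = 608.8 Pa.
CL = W/(q·S) = 3541.4 / (608.8 × 15.2) = 0.3827.
CD = 0.0151 + 0.0192 × 0.3827² = 0.01791.
L/D = CL/CD = 0.3827 / 0.01791 = 21.4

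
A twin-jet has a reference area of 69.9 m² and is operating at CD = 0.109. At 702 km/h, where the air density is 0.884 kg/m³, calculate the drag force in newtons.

Convert speed: v = 702 km/h ÷ 3.6 = 195 m/s.
Dynamic pressure q = ½ρv² = ½ × 0.884 × 195² = 16810 Pa.
D = q·S·CD = 16810 × 69.9 × 0.109 = 1.28×10^5 N ≈ 128 kN

D = 1.28×10^5 N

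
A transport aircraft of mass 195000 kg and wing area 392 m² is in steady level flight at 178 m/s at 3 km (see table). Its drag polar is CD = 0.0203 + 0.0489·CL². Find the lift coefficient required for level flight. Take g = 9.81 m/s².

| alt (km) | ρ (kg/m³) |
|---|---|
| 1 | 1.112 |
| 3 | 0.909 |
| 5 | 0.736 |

At 3 km, from the table: ρ = 0.909 kg/m³.
Level flight ⇒ L = W = m·g = 195000 × 9.81 = 1.913×10^6 N.
q = ½ρv² = ½ × 0.909 × 178² = 14400 Pa.
CL = 2W/(ρv²S) = 2×1.913×10^6/(0.909×178²×392) = 0.3389.

CL = 0.339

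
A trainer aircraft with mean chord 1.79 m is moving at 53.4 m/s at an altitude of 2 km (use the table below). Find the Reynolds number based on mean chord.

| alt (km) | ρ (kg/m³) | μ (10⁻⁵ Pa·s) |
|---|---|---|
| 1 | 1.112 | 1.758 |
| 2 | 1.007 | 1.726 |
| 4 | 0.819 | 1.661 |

At 2 km, from the table: ρ = 1.007 kg/m³, μ = 1.726×10⁻⁵ Pa·s.
Re = ρ·v·c/μ = 1.007 × 53.4 × 1.79 / (1.726×10⁻⁵) = 5.58×10^6

Re = 5.58×10^6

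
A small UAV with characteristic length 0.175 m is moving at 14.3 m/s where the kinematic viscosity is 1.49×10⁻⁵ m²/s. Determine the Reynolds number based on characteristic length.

Re = v·c/ν = 14.3 × 0.175 / (1.49×10⁻⁵) = 1.68×10^5

Re = 1.68×10^5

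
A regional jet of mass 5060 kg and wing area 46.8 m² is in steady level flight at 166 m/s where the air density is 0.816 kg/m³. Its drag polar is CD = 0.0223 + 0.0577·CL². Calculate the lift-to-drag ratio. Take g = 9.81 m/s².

L/D = 4.14

Level flight ⇒ L = W = m·g = 5060 × 9.81 = 49639 N.
Dynamic pressure q = 0.5 × 0.816 × 166² = 11240 Pa.
CL = 2W/(ρv²S) = 2×49639/(0.816×166²×46.8) = 0.09434.
CD = 0.0223 + 0.0577 × 0.09434² = 0.02281.
L/D = CL/CD = 0.09434 / 0.02281 = 4.14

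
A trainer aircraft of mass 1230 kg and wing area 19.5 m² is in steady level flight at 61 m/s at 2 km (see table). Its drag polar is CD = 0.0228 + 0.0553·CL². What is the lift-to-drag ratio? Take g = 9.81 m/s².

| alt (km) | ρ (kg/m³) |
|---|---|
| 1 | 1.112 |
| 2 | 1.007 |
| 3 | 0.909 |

At 2 km, from the table: ρ = 1.007 kg/m³.
Level flight ⇒ L = W = m·g = 1230 × 9.81 = 12066 N.
q = ½ρv² = ½ × 1.007 × 61² = 1874 Pa.
CL = W/(q·S) = 12066 / (1874 × 19.5) = 0.3303.
CD = 0.0228 + 0.0553 × 0.3303² = 0.02883.
L/D = CL/CD = 0.3303 / 0.02883 = 11.5

L/D = 11.5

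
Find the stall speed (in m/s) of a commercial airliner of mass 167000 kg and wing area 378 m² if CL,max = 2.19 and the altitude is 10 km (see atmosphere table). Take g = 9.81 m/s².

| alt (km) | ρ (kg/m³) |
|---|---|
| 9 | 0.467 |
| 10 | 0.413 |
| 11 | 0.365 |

At 10 km, from the table: ρ = 0.413 kg/m³.
Weight W = mg = 167000 × 9.81 = 1.638×10^6 N.
From L = ½ρV²S·CL,max = W: V_stall = √(2W/(ρSCL,max)) = √(2·1.638×10^6/(0.413·378·2.19))
V_stall = √9584 = 97.9 m/s

V_stall = 97.9 m/s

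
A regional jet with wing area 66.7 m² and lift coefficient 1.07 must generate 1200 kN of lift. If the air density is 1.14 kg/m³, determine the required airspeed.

L = ½ρv²S·CL ⇒ v = √(2L/(ρ·S·CL))
v = √(2 × 1.2×10^6 / (1.14 × 66.7 × 1.07)) = √29500 = 172 m/s

v = 172 m/s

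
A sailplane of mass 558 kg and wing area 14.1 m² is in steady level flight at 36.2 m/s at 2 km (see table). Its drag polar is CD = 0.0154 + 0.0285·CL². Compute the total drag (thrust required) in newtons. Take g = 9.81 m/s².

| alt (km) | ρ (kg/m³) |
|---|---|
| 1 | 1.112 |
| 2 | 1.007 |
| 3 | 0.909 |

D = 235 N

At 2 km, from the table: ρ = 1.007 kg/m³.
Weight W = mg = 558 × 9.81 = 5474 N; in level flight L = W.
q = ½ρv² = ½ × 1.007 × 36.2² = 659.8 Pa.
Required CL = L/(qS) = 5474/(659.8·14.1) = 0.5884.
CD = 0.0154 + 0.0285 × 0.5884² = 0.02527.
D = q·S·CD = 659.8 × 14.1 × 0.02527 = 235.1 N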